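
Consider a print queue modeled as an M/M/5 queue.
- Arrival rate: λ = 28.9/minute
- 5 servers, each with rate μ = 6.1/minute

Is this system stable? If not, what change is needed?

Stability requires ρ = λ/(cμ) < 1
ρ = 28.9/(5 × 6.1) = 28.9/30.50 = 0.9475
Since 0.9475 < 1, the system is STABLE.
The servers are busy 94.75% of the time.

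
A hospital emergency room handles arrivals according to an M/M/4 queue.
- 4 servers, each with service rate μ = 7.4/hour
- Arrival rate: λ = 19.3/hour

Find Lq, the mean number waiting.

Traffic intensity: ρ = λ/(cμ) = 19.3/(4×7.4) = 0.6520
Since ρ = 0.6520 < 1, system is stable.
Offered load a = λ/μ = cρ = 19.3/7.4 = 2.6081
P₀ = [ Σₙ₌₀^3 aⁿ/n! + a^4/(4!(1-ρ)) ]⁻¹
Σ = a^0/0! + a^1/1! + a^2/2! + a^3/3! = 1.0000 + 2.6081 + 3.4011 + 2.9568 = 9.9660
a^4/(4!(1-ρ)) = 46.2703/(24 × 0.34797) = 5.5405
P₀ = 1/(9.9660 + 5.5405) = 0.06449
Lq = P₀·a^4·ρ / (4!(1-ρ)²) = 0.064489 × 46.2703 × 0.65203 / (24 × 0.12109) = 0.6695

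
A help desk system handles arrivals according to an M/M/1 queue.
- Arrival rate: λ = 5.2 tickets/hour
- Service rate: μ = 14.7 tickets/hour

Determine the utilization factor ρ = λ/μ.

Server utilization: ρ = λ/μ
ρ = 5.2/14.7 = 0.3537
The server is busy 35.37% of the time.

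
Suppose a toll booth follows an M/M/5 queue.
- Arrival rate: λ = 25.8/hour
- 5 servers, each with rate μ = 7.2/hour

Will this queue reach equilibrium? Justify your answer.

Stability requires ρ = λ/(cμ) < 1
ρ = 25.8/(5 × 7.2) = 25.8/36.00 = 0.7167
Since 0.7167 < 1, the system is STABLE.
The servers are busy 71.67% of the time.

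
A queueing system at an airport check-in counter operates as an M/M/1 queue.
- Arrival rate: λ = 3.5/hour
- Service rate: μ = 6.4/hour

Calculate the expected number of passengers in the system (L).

ρ = λ/μ = 3.5/6.4 = 0.5469
For M/M/1: L = λ/(μ-λ)
L = 3.5/(6.4-3.5) = 3.5/2.90
L = 1.2069 passengers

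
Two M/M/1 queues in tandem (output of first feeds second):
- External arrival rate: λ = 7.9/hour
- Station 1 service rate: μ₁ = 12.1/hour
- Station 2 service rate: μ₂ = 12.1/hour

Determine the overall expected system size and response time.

By Jackson's theorem, each station behaves as independent M/M/1.
Station 1: ρ₁ = 7.9/12.1 = 0.6529, L₁ = ρ₁/(1-ρ₁) = λ/(μ₁-λ) = 7.9/4.20 = 1.88095
Station 2: ρ₂ = 7.9/12.1 = 0.6529, L₂ = ρ₂/(1-ρ₂) = λ/(μ₂-λ) = 7.9/4.20 = 1.88095
Total: L = L₁ + L₂ = 1.88095 + 1.88095 = 3.7619
W = L/λ = 3.7619/7.9 = 0.4762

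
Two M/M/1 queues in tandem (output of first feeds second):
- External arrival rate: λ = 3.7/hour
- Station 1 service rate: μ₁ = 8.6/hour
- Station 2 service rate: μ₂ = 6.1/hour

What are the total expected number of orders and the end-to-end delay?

By Jackson's theorem, each station behaves as independent M/M/1.
Station 1: ρ₁ = 3.7/8.6 = 0.4302, L₁ = ρ₁/(1-ρ₁) = λ/(μ₁-λ) = 3.7/4.90 = 0.755102
Station 2: ρ₂ = 3.7/6.1 = 0.6066, L₂ = ρ₂/(1-ρ₂) = λ/(μ₂-λ) = 3.7/2.40 = 1.54167
Total: L = L₁ + L₂ = 0.755102 + 1.54167 = 2.29677
W = L/λ = 2.29677/3.7 = 0.6207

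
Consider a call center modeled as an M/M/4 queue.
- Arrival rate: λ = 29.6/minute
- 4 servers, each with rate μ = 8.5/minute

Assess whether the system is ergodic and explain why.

Stability requires ρ = λ/(cμ) < 1
ρ = 29.6/(4 × 8.5) = 29.6/34.00 = 0.8706
Since 0.8706 < 1, the system is STABLE.
The servers are busy 87.06% of the time.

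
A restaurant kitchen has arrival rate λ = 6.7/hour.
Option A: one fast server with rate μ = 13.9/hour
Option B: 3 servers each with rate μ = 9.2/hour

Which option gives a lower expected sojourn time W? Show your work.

Option A: single server μ = 13.9 (M/M/1)
  ρ_A = 6.7/13.9 = 0.4820
  W_A = 1/(μ-λ) = 1/(13.9-6.7) = 1/7.20 = 0.1389

Option B: 3 servers μ = 9.2 (M/M/3)
  ρ_B = λ/(cμ) = 6.7/(3×9.2) = 0.2428
  Offered load a = λ/μ = cρ = 6.7/9.2 = 0.7283
  P₀ = [ Σₙ₌₀^2 aⁿ/n! + a^3/(3!(1-ρ)) ]⁻¹
  Σ = a^0/0! + a^1/1! + a^2/2! = 1.0000 + 0.72826 + 0.26518 = 1.9934
  a^3/(3!(1-ρ)) = 0.3862/(6 × 0.7572) = 0.08501
  P₀ = 1/(1.9934 + 0.08501) = 0.4811
  Lq = P₀·a^3·ρ / (3!(1-ρ)²) = 0.4811 × 0.3862 × 0.2428 / (6 × 0.5734) = 0.01311
  Wq_B = Lq/λ = 0.01311/6.7 = 0.001957
  W_B = Wq_B + 1/μ = 0.001957 + 0.1087 = 0.1107

Since W_B = 0.1107 < W_A = 0.1389, Option B (multiple servers) has the shorter time in system.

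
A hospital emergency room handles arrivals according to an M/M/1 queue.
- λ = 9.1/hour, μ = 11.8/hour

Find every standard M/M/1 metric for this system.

Step 1: ρ = λ/μ = 9.1/11.8 = 0.7712
Step 2: L = λ/(μ-λ) = 9.1/2.70 = 3.3704
Step 3: Lq = λ²/(μ(μ-λ)) = 82.81/(11.8×2.70) = 2.5992
Step 4: W = 1/(μ-λ) = 1/2.70 = 0.37037
Step 5: Wq = λ/(μ(μ-λ)) = 9.1/(11.8×2.70) = 0.2856
Step 6: P(0) = 1-ρ = 0.2288
Verify: L = λW = 9.1×0.37037 = 3.3704 ✔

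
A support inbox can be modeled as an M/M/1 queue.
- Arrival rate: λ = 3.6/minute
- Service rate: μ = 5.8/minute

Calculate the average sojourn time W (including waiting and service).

First, compute utilization: ρ = λ/μ = 3.6/5.8 = 0.6207
For M/M/1: W = 1/(μ-λ)
W = 1/(5.8-3.6) = 1/2.20
W = 0.4545 minutes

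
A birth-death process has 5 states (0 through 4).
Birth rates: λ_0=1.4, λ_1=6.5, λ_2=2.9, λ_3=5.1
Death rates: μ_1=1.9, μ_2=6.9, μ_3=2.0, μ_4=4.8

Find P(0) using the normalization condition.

Ratios P(n)/P(0) = (λ₀···λₙ₋₁)/(μ₁···μₙ):
P(1)/P(0) = (1.4)/(1.9) = 0.7368
P(2)/P(0) = (1.4×6.5)/(1.9×6.9) = 0.6941
P(3)/P(0) = (1.4×6.5×2.9)/(1.9×6.9×2.0) = 1.0065
P(4)/P(0) = (1.4×6.5×2.9×5.1)/(1.9×6.9×2.0×4.8) = 1.0694

Normalization: ∑ P(n) = 1
P(0) × (1.0000 + 0.7368 + 0.6941 + 1.0065 + 1.0694) = 1
P(0) × 4.5068 = 1
P(0) = 1/4.5068 = 0.2219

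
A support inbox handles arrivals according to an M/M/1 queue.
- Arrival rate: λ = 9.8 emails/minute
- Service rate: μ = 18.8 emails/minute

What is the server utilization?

Server utilization: ρ = λ/μ
ρ = 9.8/18.8 = 0.5213
The server is busy 52.13% of the time.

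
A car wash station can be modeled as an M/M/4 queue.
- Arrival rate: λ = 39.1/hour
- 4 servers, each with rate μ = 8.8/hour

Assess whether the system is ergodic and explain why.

Stability requires ρ = λ/(cμ) < 1
ρ = 39.1/(4 × 8.8) = 39.1/35.20 = 1.1108
Since 1.1108 ≥ 1, the system is UNSTABLE.
Need c > λ/μ = 39.1/8.8 = 4.44.
Minimum servers needed: c = 5.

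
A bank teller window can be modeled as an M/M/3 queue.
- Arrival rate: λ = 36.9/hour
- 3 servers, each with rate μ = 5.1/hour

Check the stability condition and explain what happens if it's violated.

Stability requires ρ = λ/(cμ) < 1
ρ = 36.9/(3 × 5.1) = 36.9/15.30 = 2.4118
Since 2.4118 ≥ 1, the system is UNSTABLE.
Need c > λ/μ = 36.9/5.1 = 7.24.
Minimum servers needed: c = 8.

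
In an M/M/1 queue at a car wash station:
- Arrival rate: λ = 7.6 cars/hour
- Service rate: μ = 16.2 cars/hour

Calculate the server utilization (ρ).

Server utilization: ρ = λ/μ
ρ = 7.6/16.2 = 0.4691
The server is busy 46.91% of the time.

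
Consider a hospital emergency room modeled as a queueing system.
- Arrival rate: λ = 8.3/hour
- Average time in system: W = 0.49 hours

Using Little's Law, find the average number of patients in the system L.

Little's Law: L = λW
L = 8.3 × 0.49 = 4.0670 patients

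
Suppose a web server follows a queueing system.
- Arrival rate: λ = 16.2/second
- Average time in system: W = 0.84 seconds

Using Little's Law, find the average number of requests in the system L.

Little's Law: L = λW
L = 16.2 × 0.84 = 13.6080 requests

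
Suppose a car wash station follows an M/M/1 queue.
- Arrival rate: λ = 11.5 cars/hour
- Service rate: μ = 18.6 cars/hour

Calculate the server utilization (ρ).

Server utilization: ρ = λ/μ
ρ = 11.5/18.6 = 0.6183
The server is busy 61.83% of the time.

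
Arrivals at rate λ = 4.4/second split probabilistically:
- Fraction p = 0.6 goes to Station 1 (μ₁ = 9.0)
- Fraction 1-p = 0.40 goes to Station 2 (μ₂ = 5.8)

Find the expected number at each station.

Effective rates: λ₁ = 4.4×0.6 = 2.64, λ₂ = 4.4×0.40 = 1.76
Station 1: ρ₁ = 2.64/9.0 = 0.29333, L₁ = ρ₁/(1-ρ₁) = 0.29333/(1-0.29333) = 0.4151
Station 2: ρ₂ = 1.76/5.8 = 0.30345, L₂ = ρ₂/(1-ρ₂) = 0.30345/(1-0.30345) = 0.4356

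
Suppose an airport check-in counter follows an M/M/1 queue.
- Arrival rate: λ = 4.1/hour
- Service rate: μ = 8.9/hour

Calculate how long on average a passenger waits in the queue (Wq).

First, compute utilization: ρ = λ/μ = 4.1/8.9 = 0.4607
For M/M/1: Wq = λ/(μ(μ-λ))
Wq = 4.1/(8.9 × (8.9-4.1))
Wq = 4.1/(8.9 × 4.80)
Wq = 0.09597 hours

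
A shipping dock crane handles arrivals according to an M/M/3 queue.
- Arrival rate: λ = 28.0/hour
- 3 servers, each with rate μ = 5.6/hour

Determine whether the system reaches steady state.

Stability requires ρ = λ/(cμ) < 1
ρ = 28.0/(3 × 5.6) = 28.0/16.80 = 1.6667
Since 1.6667 ≥ 1, the system is UNSTABLE.
Need c > λ/μ = 28.0/5.6 = 5.00.
Minimum servers needed: c = 6.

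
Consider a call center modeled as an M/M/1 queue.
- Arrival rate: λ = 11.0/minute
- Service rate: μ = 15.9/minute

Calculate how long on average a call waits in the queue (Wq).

First, compute utilization: ρ = λ/μ = 11.0/15.9 = 0.6918
For M/M/1: Wq = λ/(μ(μ-λ))
Wq = 11.0/(15.9 × (15.9-11.0))
Wq = 11.0/(15.9 × 4.90)
Wq = 0.1412 minutes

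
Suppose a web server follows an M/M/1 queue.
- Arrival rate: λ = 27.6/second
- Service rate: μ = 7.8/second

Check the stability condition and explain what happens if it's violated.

Stability requires ρ = λ/(cμ) < 1
ρ = 27.6/(1 × 7.8) = 27.6/7.80 = 3.5385
Since 3.5385 ≥ 1, the system is UNSTABLE.
Queue grows without bound. Need μ > λ = 27.6.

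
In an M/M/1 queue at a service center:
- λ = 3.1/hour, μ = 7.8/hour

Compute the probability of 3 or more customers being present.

ρ = λ/μ = 3.1/7.8 = 0.39744
P(N ≥ n) = ρⁿ
P(N ≥ 3) = 0.39744^3
P(N ≥ 3) = 0.06278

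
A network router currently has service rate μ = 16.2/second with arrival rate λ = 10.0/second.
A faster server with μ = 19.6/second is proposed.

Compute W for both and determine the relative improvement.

System 1: ρ₁ = 10.0/16.2 = 0.6173, W₁ = 1/(16.2-10.0) = 0.161290
System 2: ρ₂ = 10.0/19.6 = 0.5102, W₂ = 1/(19.6-10.0) = 0.104167
Improvement: (W₁-W₂)/W₁ = (0.161290-0.104167)/0.161290 = 35.42%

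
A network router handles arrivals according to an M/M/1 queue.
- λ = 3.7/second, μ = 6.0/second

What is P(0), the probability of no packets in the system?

ρ = λ/μ = 3.7/6.0 = 0.6167
P(0) = 1 - ρ = 1 - 0.6167 = 0.3833
The server is idle 38.33% of the time.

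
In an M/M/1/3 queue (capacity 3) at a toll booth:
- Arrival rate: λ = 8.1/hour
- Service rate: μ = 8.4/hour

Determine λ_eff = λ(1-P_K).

ρ = λ/μ = 8.1/8.4 = 0.9643
P₀ = (1-ρ)/(1-ρ^(K+1)) = (1-0.9643)/(1-0.9643^4) = 0.035700/0.13533 = 0.2638
P_K = P₀×ρ^K = 0.2638 × 0.9643^3 = 0.2638 × 0.8967 = 0.2365
λ_eff = λ(1-P_K) = 8.1 × (1 - 0.23653) = 8.1 × 0.76347 = 6.1841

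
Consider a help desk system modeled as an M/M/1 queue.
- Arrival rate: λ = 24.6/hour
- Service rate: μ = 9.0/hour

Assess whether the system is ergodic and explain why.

Stability requires ρ = λ/(cμ) < 1
ρ = 24.6/(1 × 9.0) = 24.6/9.00 = 2.7333
Since 2.7333 ≥ 1, the system is UNSTABLE.
Queue grows without bound. Need μ > λ = 24.6.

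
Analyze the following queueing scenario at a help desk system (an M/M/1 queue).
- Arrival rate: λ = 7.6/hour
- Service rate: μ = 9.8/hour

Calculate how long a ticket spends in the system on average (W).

First, compute utilization: ρ = λ/μ = 7.6/9.8 = 0.7755
For M/M/1: W = 1/(μ-λ)
W = 1/(9.8-7.6) = 1/2.20
W = 0.4545 hours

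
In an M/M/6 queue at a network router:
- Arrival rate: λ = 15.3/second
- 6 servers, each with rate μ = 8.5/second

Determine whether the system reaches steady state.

Stability requires ρ = λ/(cμ) < 1
ρ = 15.3/(6 × 8.5) = 15.3/51.00 = 0.3000
Since 0.3000 < 1, the system is STABLE.
The servers are busy 30.00% of the time.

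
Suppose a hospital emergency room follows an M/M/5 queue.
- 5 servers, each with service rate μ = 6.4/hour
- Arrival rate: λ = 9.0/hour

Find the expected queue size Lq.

Traffic intensity: ρ = λ/(cμ) = 9.0/(5×6.4) = 0.2812
Since ρ = 0.2812 < 1, system is stable.
Offered load a = λ/μ = cρ = 9.0/6.4 = 1.4062
P₀ = [ Σₙ₌₀^4 aⁿ/n! + a^5/(5!(1-ρ)) ]⁻¹
Σ = a^0/0! + a^1/1! + a^2/2! + a^3/3! + a^4/4! = 1.0000 + 1.4062 + 0.9888 + 0.4635 + 0.1629 = 4.0214
a^5/(5!(1-ρ)) = 5.4994/(120 × 0.7188) = 0.06376
P₀ = 1/(4.0214 + 0.06376) = 0.2448
Lq = P₀·a^5·ρ / (5!(1-ρ)²) = 0.2448 × 5.4994 × 0.2812 / (120 × 0.5166) = 0.006107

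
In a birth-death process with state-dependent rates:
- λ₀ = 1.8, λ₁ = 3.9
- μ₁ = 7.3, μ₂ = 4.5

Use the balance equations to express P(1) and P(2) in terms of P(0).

Balance equations:
State 0: λ₀P₀ = μ₁P₁ → P₁ = (λ₀/μ₁)P₀ = (1.8/7.3)P₀ = 0.2466P₀
State 1: P₂ = (λ₀λ₁)/(μ₁μ₂)P₀ = (1.8×3.9)/(7.3×4.5)P₀ = 0.2137P₀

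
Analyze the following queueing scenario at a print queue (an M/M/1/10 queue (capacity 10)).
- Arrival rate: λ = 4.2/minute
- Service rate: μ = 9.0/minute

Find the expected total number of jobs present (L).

ρ = λ/μ = 4.2/9.0 = 0.46667
P₀ = (1-ρ)/(1-ρ^(K+1)) = (1-0.46667)/(1-0.46667^11) = 0.53333/0.99977 = 0.5335
P_K = P₀×ρ^K = 0.53345 × 0.46667^10 = 0.53345 × 0.00048989 = 0.0002613
L = ρ[1 - (K+1)ρ^K + Kρ^(K+1)] / [(1-ρ)(1-ρ^(K+1))]
L = 0.46667 × (1 - 11×0.0004899 + 10×0.0002286) / ((1 - 0.46667) × (1 - 0.0002286)) = 0.8725 jobs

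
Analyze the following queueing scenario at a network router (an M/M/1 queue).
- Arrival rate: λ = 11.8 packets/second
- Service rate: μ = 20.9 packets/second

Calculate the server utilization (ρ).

Server utilization: ρ = λ/μ
ρ = 11.8/20.9 = 0.5646
The server is busy 56.46% of the time.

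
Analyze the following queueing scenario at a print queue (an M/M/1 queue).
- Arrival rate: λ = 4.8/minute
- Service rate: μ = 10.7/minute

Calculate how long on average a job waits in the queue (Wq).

First, compute utilization: ρ = λ/μ = 4.8/10.7 = 0.4486
For M/M/1: Wq = λ/(μ(μ-λ))
Wq = 4.8/(10.7 × (10.7-4.8))
Wq = 4.8/(10.7 × 5.90)
Wq = 0.07603 minutes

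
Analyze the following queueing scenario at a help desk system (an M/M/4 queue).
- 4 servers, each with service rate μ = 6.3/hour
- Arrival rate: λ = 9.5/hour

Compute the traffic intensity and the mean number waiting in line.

Traffic intensity: ρ = λ/(cμ) = 9.5/(4×6.3) = 0.3770
Since ρ = 0.3770 < 1, system is stable.
Offered load a = λ/μ = cρ = 9.5/6.3 = 1.5079
P₀ = [ Σₙ₌₀^3 aⁿ/n! + a^4/(4!(1-ρ)) ]⁻¹
Σ = a^0/0! + a^1/1! + a^2/2! + a^3/3! = 1.0000 + 1.5079 + 1.1369 + 0.5715 = 4.2163
a^4/(4!(1-ρ)) = 5.1705/(24 × 0.6230) = 0.3458
P₀ = 1/(4.2163 + 0.3458) = 0.2192
Lq = P₀·a^4·ρ / (4!(1-ρ)²) = 0.21920 × 5.1705 × 0.37698 / (24 × 0.38815) = 0.04586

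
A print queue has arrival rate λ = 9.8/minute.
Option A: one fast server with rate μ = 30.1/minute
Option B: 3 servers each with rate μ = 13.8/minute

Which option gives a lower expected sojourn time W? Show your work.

Option A: single server μ = 30.1 (M/M/1)
  ρ_A = 9.8/30.1 = 0.3256
  W_A = 1/(μ-λ) = 1/(30.1-9.8) = 1/20.30 = 0.04926

Option B: 3 servers μ = 13.8 (M/M/3)
  ρ_B = λ/(cμ) = 9.8/(3×13.8) = 0.2367
  Offered load a = λ/μ = cρ = 9.8/13.8 = 0.7101
  P₀ = [ Σₙ₌₀^2 aⁿ/n! + a^3/(3!(1-ρ)) ]⁻¹
  Σ = a^0/0! + a^1/1! + a^2/2! = 1.0000 + 0.7101 + 0.2522 = 1.9623
  a^3/(3!(1-ρ)) = 0.35813/(6 × 0.76329) = 0.07820
  P₀ = 1/(1.9623 + 0.07820) = 0.4901
  Lq = P₀·a^3·ρ / (3!(1-ρ)²) = 0.49008 × 0.35813 × 0.23671 / (6 × 0.58260) = 0.01189
  Wq_B = Lq/λ = 0.011885/9.8 = 0.0012128
  W_B = Wq_B + 1/μ = 0.0012128 + 0.072464 = 0.07368

Since W_A = 0.04926 < W_B = 0.07368, Option A (single fast server) has the shorter time in system.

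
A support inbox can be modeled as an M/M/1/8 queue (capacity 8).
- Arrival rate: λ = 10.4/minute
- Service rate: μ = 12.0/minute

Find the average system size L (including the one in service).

ρ = λ/μ = 10.4/12.0 = 0.86667
P₀ = (1-ρ)/(1-ρ^(K+1)) = (1-0.86667)/(1-0.86667^9) = 0.1333/0.7241 = 0.1841
P_K = P₀×ρ^K = 0.1841 × 0.86667^8 = 0.1841 × 0.3183 = 0.05860
L = ρ[1 - (K+1)ρ^K + Kρ^(K+1)] / [(1-ρ)(1-ρ^(K+1))]
L = 0.86667 × (1 - 9×0.318295 + 8×0.275857) / ((1 - 0.86667) × (1 - 0.275857)) = 3.0717 emails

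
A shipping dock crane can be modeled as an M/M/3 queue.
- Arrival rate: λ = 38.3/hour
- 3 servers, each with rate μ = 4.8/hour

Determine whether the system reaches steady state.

Stability requires ρ = λ/(cμ) < 1
ρ = 38.3/(3 × 4.8) = 38.3/14.40 = 2.6597
Since 2.6597 ≥ 1, the system is UNSTABLE.
Need c > λ/μ = 38.3/4.8 = 7.98.
Minimum servers needed: c = 8.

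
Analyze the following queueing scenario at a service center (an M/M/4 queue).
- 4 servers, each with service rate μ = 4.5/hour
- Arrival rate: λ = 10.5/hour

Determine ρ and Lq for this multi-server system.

Traffic intensity: ρ = λ/(cμ) = 10.5/(4×4.5) = 0.5833
Since ρ = 0.5833 < 1, system is stable.
Offered load a = λ/μ = cρ = 10.5/4.5 = 2.3333
P₀ = [ Σₙ₌₀^3 aⁿ/n! + a^4/(4!(1-ρ)) ]⁻¹
Σ = a^0/0! + a^1/1! + a^2/2! + a^3/3! = 1.0000 + 2.3333 + 2.7222 + 2.1173 = 8.1728
a^4/(4!(1-ρ)) = 29.6420/(24 × 0.41667) = 2.9642
P₀ = 1/(8.1728 + 2.9642) = 0.08979
Lq = P₀·a^4·ρ / (4!(1-ρ)²) = 0.08979 × 29.6420 × 0.5833 / (24 × 0.1736) = 0.3726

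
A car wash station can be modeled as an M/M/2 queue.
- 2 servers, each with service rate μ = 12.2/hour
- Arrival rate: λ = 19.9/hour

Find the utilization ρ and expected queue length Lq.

Traffic intensity: ρ = λ/(cμ) = 19.9/(2×12.2) = 0.8156
Since ρ = 0.8156 < 1, system is stable.
Offered load a = λ/μ = cρ = 19.9/12.2 = 1.6311
P₀ = [ Σₙ₌₀^1 aⁿ/n! + a^2/(2!(1-ρ)) ]⁻¹
Σ = a^0/0! + a^1/1! = 1.0000 + 1.6311 = 2.6311
a^2/(2!(1-ρ)) = 2.66064/(2 × 0.184426) = 7.2133
P₀ = 1/(2.6311 + 7.2133) = 0.1016
Lq = P₀·a^2·ρ / (2!(1-ρ)²) = 0.101580 × 2.66064 × 0.815574 / (2 × 0.0340130) = 3.2403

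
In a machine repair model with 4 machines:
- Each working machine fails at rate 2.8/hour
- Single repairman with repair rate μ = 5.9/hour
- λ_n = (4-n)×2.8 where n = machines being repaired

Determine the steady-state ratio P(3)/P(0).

P(3)/P(0) = ∏_{i=0}^{3-1} λ_i/μ_{i+1}
= (4-0)×2.8/5.9 × (4-1)×2.8/5.9 × (4-2)×2.8/5.9
= 2.5652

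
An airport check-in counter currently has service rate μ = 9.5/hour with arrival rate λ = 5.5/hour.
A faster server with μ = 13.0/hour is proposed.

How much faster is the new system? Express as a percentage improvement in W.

System 1: ρ₁ = 5.5/9.5 = 0.5789, W₁ = 1/(9.5-5.5) = 0.25000
System 2: ρ₂ = 5.5/13.0 = 0.4231, W₂ = 1/(13.0-5.5) = 0.13333
Improvement: (W₁-W₂)/W₁ = (0.25000-0.13333)/0.25000 = 46.67%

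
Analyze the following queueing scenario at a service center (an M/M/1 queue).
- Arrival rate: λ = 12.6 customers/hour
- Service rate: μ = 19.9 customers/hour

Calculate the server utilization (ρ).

Server utilization: ρ = λ/μ
ρ = 12.6/19.9 = 0.6332
The server is busy 63.32% of the time.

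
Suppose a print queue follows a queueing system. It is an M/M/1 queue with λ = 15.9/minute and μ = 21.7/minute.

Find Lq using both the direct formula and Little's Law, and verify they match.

Method 1 (direct): Lq = λ²/(μ(μ-λ)) = 252.81/(21.7 × 5.80) = 2.0087

Method 2 (Little's Law):
W = 1/(μ-λ) = 1/5.80 = 0.172414
Wq = W - 1/μ = 0.172414 - 0.0460829 = 0.126331
Lq = λWq = 15.9 × 0.126331 = 2.0087 ✔ (matches Method 1)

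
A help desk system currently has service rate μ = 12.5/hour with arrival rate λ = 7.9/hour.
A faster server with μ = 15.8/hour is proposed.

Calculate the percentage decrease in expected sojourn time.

System 1: ρ₁ = 7.9/12.5 = 0.6320, W₁ = 1/(12.5-7.9) = 0.2174
System 2: ρ₂ = 7.9/15.8 = 0.5000, W₂ = 1/(15.8-7.9) = 0.1266
Improvement: (W₁-W₂)/W₁ = (0.2174-0.1266)/0.2174 = 41.77%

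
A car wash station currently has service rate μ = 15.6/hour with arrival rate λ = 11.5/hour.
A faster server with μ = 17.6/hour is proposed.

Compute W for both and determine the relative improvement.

System 1: ρ₁ = 11.5/15.6 = 0.7372, W₁ = 1/(15.6-11.5) = 0.24390
System 2: ρ₂ = 11.5/17.6 = 0.6534, W₂ = 1/(17.6-11.5) = 0.16393
Improvement: (W₁-W₂)/W₁ = (0.24390-0.16393)/0.24390 = 32.79%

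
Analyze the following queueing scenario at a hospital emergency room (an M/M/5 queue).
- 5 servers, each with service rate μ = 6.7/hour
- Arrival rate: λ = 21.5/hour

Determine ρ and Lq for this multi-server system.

Traffic intensity: ρ = λ/(cμ) = 21.5/(5×6.7) = 0.6418
Since ρ = 0.6418 < 1, system is stable.
Offered load a = λ/μ = cρ = 21.5/6.7 = 3.2090
P₀ = [ Σₙ₌₀^4 aⁿ/n! + a^5/(5!(1-ρ)) ]⁻¹
Σ = a^0/0! + a^1/1! + a^2/2! + a^3/3! + a^4/4! = 1.00000 + 3.20896 + 5.14870 + 5.50731 + 4.41818 = 19.2831
a^5/(5!(1-ρ)) = 340.2658/(120 × 0.35821) = 7.9159
P₀ = 1/(19.2831 + 7.9159) = 0.03677
Lq = P₀·a^5·ρ / (5!(1-ρ)²) = 0.0367660 × 340.2658 × 0.641791 / (120 × 0.128314) = 0.5214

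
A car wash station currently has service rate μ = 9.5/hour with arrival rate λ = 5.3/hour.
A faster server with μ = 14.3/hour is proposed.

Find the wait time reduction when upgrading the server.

System 1: ρ₁ = 5.3/9.5 = 0.5579, W₁ = 1/(9.5-5.3) = 0.23810
System 2: ρ₂ = 5.3/14.3 = 0.3706, W₂ = 1/(14.3-5.3) = 0.11111
Improvement: (W₁-W₂)/W₁ = (0.23810-0.11111)/0.23810 = 53.33%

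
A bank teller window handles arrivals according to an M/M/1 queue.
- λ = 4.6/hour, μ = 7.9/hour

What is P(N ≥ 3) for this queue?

ρ = λ/μ = 4.6/7.9 = 0.5823
P(N ≥ n) = ρⁿ
P(N ≥ 3) = 0.5823^3
P(N ≥ 3) = 0.1974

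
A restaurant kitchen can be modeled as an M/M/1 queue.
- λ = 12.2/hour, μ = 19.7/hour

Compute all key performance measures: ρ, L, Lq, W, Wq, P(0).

Step 1: ρ = λ/μ = 12.2/19.7 = 0.6193
Step 2: L = λ/(μ-λ) = 12.2/7.50 = 1.6267
Step 3: Lq = λ²/(μ(μ-λ)) = 148.84/(19.7×7.50) = 1.0074
Step 4: W = 1/(μ-λ) = 1/7.50 = 0.133333
Step 5: Wq = λ/(μ(μ-λ)) = 12.2/(19.7×7.50) = 0.08257
Step 6: P(0) = 1-ρ = 0.3807
Verify: L = λW = 12.2×0.133333 = 1.6267 ✔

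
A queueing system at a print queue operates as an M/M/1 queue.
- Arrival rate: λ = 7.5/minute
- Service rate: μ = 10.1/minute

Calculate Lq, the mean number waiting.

ρ = λ/μ = 7.5/10.1 = 0.7426
For M/M/1: Lq = λ²/(μ(μ-λ))
Lq = 56.25/(10.1 × 2.60)
Lq = 2.1420 jobs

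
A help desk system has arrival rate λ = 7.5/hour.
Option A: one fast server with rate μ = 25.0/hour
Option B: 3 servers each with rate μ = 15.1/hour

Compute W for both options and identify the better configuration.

Option A: single server μ = 25.0 (M/M/1)
  ρ_A = 7.5/25.0 = 0.3000
  W_A = 1/(μ-λ) = 1/(25.0-7.5) = 1/17.50 = 0.05714

Option B: 3 servers μ = 15.1 (M/M/3)
  ρ_B = λ/(cμ) = 7.5/(3×15.1) = 0.1656
  Offered load a = λ/μ = cρ = 7.5/15.1 = 0.4967
  P₀ = [ Σₙ₌₀^2 aⁿ/n! + a^3/(3!(1-ρ)) ]⁻¹
  Σ = a^0/0! + a^1/1! + a^2/2! = 1.0000 + 0.4967 + 0.1233 = 1.6200
  a^3/(3!(1-ρ)) = 0.1225/(6 × 0.8344) = 0.02447
  P₀ = 1/(1.6200 + 0.02447) = 0.6081
  Lq = P₀·a^3·ρ / (3!(1-ρ)²) = 0.6081 × 0.1225 × 0.1656 / (6 × 0.6963) = 0.002953
  Wq_B = Lq/λ = 0.002953/7.5 = 0.0003937
  W_B = Wq_B + 1/μ = 0.0003937 + 0.06623 = 0.06662

Since W_A = 0.05714 < W_B = 0.06662, Option A (single fast server) has the shorter time in system.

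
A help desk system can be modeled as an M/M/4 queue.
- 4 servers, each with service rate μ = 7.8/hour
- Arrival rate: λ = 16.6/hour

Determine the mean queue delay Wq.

Traffic intensity: ρ = λ/(cμ) = 16.6/(4×7.8) = 0.5321
Since ρ = 0.5321 < 1, system is stable.
Offered load a = λ/μ = cρ = 16.6/7.8 = 2.1282
P₀ = [ Σₙ₌₀^3 aⁿ/n! + a^4/(4!(1-ρ)) ]⁻¹
Σ = a^0/0! + a^1/1! + a^2/2! + a^3/3! = 1.00000 + 2.12821 + 2.26463 + 1.60653 = 6.9994
a^4/(4!(1-ρ)) = 20.5142/(24 × 0.46795) = 1.8266
P₀ = 1/(6.9994 + 1.8266) = 0.1133
Lq = P₀·a^4·ρ / (4!(1-ρ)²) = 0.1133 × 20.5142 × 0.5321 / (24 × 0.2190) = 0.2353
Wq = Lq/λ = 0.23531/16.6 = 0.01418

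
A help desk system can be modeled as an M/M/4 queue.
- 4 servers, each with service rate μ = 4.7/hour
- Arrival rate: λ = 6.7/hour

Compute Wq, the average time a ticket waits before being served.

Traffic intensity: ρ = λ/(cμ) = 6.7/(4×4.7) = 0.3564
Since ρ = 0.3564 < 1, system is stable.
Offered load a = λ/μ = cρ = 6.7/4.7 = 1.4255
P₀ = [ Σₙ₌₀^3 aⁿ/n! + a^4/(4!(1-ρ)) ]⁻¹
Σ = a^0/0! + a^1/1! + a^2/2! + a^3/3! = 1.0000 + 1.4255 + 1.0161 + 0.4828 = 3.9244
a^4/(4!(1-ρ)) = 4.1296/(24 × 0.64362) = 0.2673
P₀ = 1/(3.9244 + 0.2673) = 0.2386
Lq = P₀·a^4·ρ / (4!(1-ρ)²) = 0.238563 × 4.12960 × 0.356383 / (24 × 0.414243) = 0.03532
Wq = Lq/λ = 0.035315/6.7 = 0.005271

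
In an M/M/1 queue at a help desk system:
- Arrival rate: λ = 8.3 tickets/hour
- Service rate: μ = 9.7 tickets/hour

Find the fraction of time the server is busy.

Server utilization: ρ = λ/μ
ρ = 8.3/9.7 = 0.8557
The server is busy 85.57% of the time.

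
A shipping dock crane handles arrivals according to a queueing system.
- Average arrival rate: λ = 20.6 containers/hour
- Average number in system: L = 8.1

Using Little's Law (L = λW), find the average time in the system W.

Little's Law: L = λW, so W = L/λ
W = 8.1/20.6 = 0.3932 hours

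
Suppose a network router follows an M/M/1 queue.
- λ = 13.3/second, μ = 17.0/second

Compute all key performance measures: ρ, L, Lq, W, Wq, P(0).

Step 1: ρ = λ/μ = 13.3/17.0 = 0.7824
Step 2: L = λ/(μ-λ) = 13.3/3.70 = 3.5946
Step 3: Lq = λ²/(μ(μ-λ)) = 176.89/(17.0×3.70) = 2.8122
Step 4: W = 1/(μ-λ) = 1/3.70 = 0.27027
Step 5: Wq = λ/(μ(μ-λ)) = 13.3/(17.0×3.70) = 0.2114
Step 6: P(0) = 1-ρ = 0.2176
Verify: L = λW = 13.3×0.27027 = 3.5946 ✔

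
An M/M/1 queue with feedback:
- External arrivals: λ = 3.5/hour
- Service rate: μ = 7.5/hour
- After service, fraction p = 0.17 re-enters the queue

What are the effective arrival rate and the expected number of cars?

Effective arrival rate: λ_eff = λ/(1-p) = 3.5/(1-0.17) = 3.5/0.83 = 4.2169
ρ = λ_eff/μ = 4.2169/7.5 = 0.56225
L = ρ/(1-ρ) = 0.56225/(1-0.56225) = 1.2844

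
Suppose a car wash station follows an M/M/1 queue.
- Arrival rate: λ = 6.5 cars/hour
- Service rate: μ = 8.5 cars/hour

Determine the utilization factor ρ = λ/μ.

Server utilization: ρ = λ/μ
ρ = 6.5/8.5 = 0.7647
The server is busy 76.47% of the time.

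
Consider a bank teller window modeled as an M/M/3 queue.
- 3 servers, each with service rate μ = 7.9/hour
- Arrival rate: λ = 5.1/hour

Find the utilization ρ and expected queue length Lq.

Traffic intensity: ρ = λ/(cμ) = 5.1/(3×7.9) = 0.2152
Since ρ = 0.2152 < 1, system is stable.
Offered load a = λ/μ = cρ = 5.1/7.9 = 0.6456
P₀ = [ Σₙ₌₀^2 aⁿ/n! + a^3/(3!(1-ρ)) ]⁻¹
Σ = a^0/0! + a^1/1! + a^2/2! = 1.0000 + 0.64557 + 0.20838 = 1.8539
a^3/(3!(1-ρ)) = 0.26905/(6 × 0.78481) = 0.05714
P₀ = 1/(1.8539 + 0.05714) = 0.5233
Lq = P₀·a^3·ρ / (3!(1-ρ)²) = 0.5233 × 0.2690 × 0.2152 / (6 × 0.6159) = 0.008198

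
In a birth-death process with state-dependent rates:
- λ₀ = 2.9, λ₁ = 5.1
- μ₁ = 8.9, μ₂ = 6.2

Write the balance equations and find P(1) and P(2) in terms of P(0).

Balance equations:
State 0: λ₀P₀ = μ₁P₁ → P₁ = (λ₀/μ₁)P₀ = (2.9/8.9)P₀ = 0.3258P₀
State 1: P₂ = (λ₀λ₁)/(μ₁μ₂)P₀ = (2.9×5.1)/(8.9×6.2)P₀ = 0.2680P₀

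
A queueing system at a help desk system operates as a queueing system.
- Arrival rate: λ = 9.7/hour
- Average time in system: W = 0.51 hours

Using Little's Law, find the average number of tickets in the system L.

Little's Law: L = λW
L = 9.7 × 0.51 = 4.9470 tickets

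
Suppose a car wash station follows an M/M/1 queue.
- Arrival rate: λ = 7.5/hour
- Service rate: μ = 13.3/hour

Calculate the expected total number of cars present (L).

ρ = λ/μ = 7.5/13.3 = 0.5639
For M/M/1: L = λ/(μ-λ)
L = 7.5/(13.3-7.5) = 7.5/5.80
L = 1.2931 cars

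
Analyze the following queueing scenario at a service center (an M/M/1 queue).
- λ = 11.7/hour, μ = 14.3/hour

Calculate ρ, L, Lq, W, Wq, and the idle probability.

Step 1: ρ = λ/μ = 11.7/14.3 = 0.8182
Step 2: L = λ/(μ-λ) = 11.7/2.60 = 4.5000
Step 3: Lq = λ²/(μ(μ-λ)) = 136.89/(14.3×2.60) = 3.6818
Step 4: W = 1/(μ-λ) = 1/2.60 = 0.384615
Step 5: Wq = λ/(μ(μ-λ)) = 11.7/(14.3×2.60) = 0.3147
Step 6: P(0) = 1-ρ = 0.1818
Verify: L = λW = 11.7×0.384615 = 4.5000 ✔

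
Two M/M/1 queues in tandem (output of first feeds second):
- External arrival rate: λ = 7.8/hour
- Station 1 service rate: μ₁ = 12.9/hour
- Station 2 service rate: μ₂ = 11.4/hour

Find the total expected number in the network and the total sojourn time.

By Jackson's theorem, each station behaves as independent M/M/1.
Station 1: ρ₁ = 7.8/12.9 = 0.6047, L₁ = ρ₁/(1-ρ₁) = λ/(μ₁-λ) = 7.8/5.10 = 1.5294
Station 2: ρ₂ = 7.8/11.4 = 0.6842, L₂ = ρ₂/(1-ρ₂) = λ/(μ₂-λ) = 7.8/3.60 = 2.1667
Total: L = L₁ + L₂ = 1.5294 + 2.1667 = 3.6961
W = L/λ = 3.6961/7.8 = 0.4739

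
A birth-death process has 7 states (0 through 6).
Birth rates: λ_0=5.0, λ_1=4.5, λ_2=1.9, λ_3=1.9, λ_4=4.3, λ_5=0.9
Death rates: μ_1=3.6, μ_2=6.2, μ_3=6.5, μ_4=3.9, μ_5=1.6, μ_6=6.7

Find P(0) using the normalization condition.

Ratios P(n)/P(0) = (λ₀···λₙ₋₁)/(μ₁···μₙ):
P(1)/P(0) = (5.0)/(3.6) = 1.3889
P(2)/P(0) = (5.0×4.5)/(3.6×6.2) = 1.0081
P(3)/P(0) = (5.0×4.5×1.9)/(3.6×6.2×6.5) = 0.29467
P(4)/P(0) = (5.0×4.5×1.9×1.9)/(3.6×6.2×6.5×3.9) = 0.14355
P(5)/P(0) = (5.0×4.5×1.9×1.9×4.3)/(3.6×6.2×6.5×3.9×1.6) = 0.38580
P(6)/P(0) = (5.0×4.5×1.9×1.9×4.3×0.9)/(3.6×6.2×6.5×3.9×1.6×6.7) = 0.051824

Normalization: ∑ P(n) = 1
P(0) × (1.0000 + 1.3889 + 1.0081 + 0.29467 + 0.14355 + 0.38580 + 0.051824) = 1
P(0) × 4.2728 = 1
P(0) = 1/4.2728 = 0.2340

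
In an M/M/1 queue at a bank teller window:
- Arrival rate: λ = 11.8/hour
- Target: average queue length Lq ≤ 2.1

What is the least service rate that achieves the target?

For M/M/1: Lq = λ²/(μ(μ-λ))
Need Lq ≤ 2.1, i.e. μ(μ-λ) ≥ λ²/2.1
μ² - 11.8μ - 139.24/2.1 ≥ 0  →  μ² - 11.8μ - 66.30476 ≥ 0
Quadratic formula (positive root): μ = [λ + √(λ² + 4×66.30476)]/2
Discriminant: 139.24 + 4×66.30476 = 404.4590, √404.4590 = 20.1112
μ ≥ (11.8 + 20.1112)/2 = 15.9556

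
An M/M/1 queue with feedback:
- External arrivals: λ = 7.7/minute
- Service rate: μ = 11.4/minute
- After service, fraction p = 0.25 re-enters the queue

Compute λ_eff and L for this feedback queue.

Effective arrival rate: λ_eff = λ/(1-p) = 7.7/(1-0.25) = 7.7/0.75 = 10.26667
ρ = λ_eff/μ = 10.26667/11.4 = 0.900585
L = ρ/(1-ρ) = 0.900585/(1-0.900585) = 9.0588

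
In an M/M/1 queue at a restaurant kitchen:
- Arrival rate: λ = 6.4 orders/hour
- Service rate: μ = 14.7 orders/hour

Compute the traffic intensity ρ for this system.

Server utilization: ρ = λ/μ
ρ = 6.4/14.7 = 0.4354
The server is busy 43.54% of the time.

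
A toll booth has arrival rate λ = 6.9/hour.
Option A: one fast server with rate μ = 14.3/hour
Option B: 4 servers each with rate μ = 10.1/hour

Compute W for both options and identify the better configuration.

Option A: single server μ = 14.3 (M/M/1)
  ρ_A = 6.9/14.3 = 0.4825
  W_A = 1/(μ-λ) = 1/(14.3-6.9) = 1/7.40 = 0.1351

Option B: 4 servers μ = 10.1 (M/M/4)
  ρ_B = λ/(cμ) = 6.9/(4×10.1) = 0.1708
  Offered load a = λ/μ = cρ = 6.9/10.1 = 0.6832
  P₀ = [ Σₙ₌₀^3 aⁿ/n! + a^4/(4!(1-ρ)) ]⁻¹
  Σ = a^0/0! + a^1/1! + a^2/2! + a^3/3! = 1.0000 + 0.6832 + 0.2334 + 0.05314 = 1.9697
  a^4/(4!(1-ρ)) = 0.21783/(24 × 0.82921) = 0.01095
  P₀ = 1/(1.9697 + 0.01095) = 0.5049
  Lq = P₀·a^4·ρ / (4!(1-ρ)²) = 0.5049 × 0.2178 × 0.1708 / (24 × 0.6876) = 0.001138
  Wq_B = Lq/λ = 0.0011383/6.9 = 0.0001650
  W_B = Wq_B + 1/μ = 0.0001650 + 0.09901 = 0.09917

Since W_B = 0.09917 < W_A = 0.1351, Option B (multiple servers) has the shorter time in system.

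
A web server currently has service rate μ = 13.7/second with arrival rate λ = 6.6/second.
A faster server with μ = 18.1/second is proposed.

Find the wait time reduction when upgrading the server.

System 1: ρ₁ = 6.6/13.7 = 0.4818, W₁ = 1/(13.7-6.6) = 0.14085
System 2: ρ₂ = 6.6/18.1 = 0.3646, W₂ = 1/(18.1-6.6) = 0.086957
Improvement: (W₁-W₂)/W₁ = (0.14085-0.086957)/0.14085 = 38.26%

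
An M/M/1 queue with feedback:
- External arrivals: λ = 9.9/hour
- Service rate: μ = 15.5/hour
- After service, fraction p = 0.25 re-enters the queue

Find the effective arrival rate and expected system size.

Effective arrival rate: λ_eff = λ/(1-p) = 9.9/(1-0.25) = 9.9/0.75 = 13.2000
ρ = λ_eff/μ = 13.2000/15.5 = 0.851613
L = ρ/(1-ρ) = 0.851613/(1-0.851613) = 5.7391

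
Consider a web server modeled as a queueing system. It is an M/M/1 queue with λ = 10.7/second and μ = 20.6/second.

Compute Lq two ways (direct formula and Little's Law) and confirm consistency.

Method 1 (direct): Lq = λ²/(μ(μ-λ)) = 114.49/(20.6 × 9.90) = 0.5614

Method 2 (Little's Law):
W = 1/(μ-λ) = 1/9.90 = 0.10101
Wq = W - 1/μ = 0.10101 - 0.048544 = 0.05247
Lq = λWq = 10.7 × 0.05247 = 0.5614 ✔ (matches Method 1)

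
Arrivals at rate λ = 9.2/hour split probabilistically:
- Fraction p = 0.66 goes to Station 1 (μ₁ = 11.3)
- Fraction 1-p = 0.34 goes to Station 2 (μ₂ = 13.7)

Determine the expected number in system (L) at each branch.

Effective rates: λ₁ = 9.2×0.66 = 6.072, λ₂ = 9.2×0.34 = 3.128
Station 1: ρ₁ = 6.072/11.3 = 0.537345, L₁ = ρ₁/(1-ρ₁) = 0.537345/(1-0.537345) = 1.1614
Station 2: ρ₂ = 3.128/13.7 = 0.22832, L₂ = ρ₂/(1-ρ₂) = 0.22832/(1-0.22832) = 0.2959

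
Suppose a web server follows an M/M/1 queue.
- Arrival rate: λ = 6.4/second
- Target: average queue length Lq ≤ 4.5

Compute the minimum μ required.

For M/M/1: Lq = λ²/(μ(μ-λ))
Need Lq ≤ 4.5, i.e. μ(μ-λ) ≥ λ²/4.5
μ² - 6.4μ - 40.96/4.5 ≥ 0  →  μ² - 6.4μ - 9.10222 ≥ 0
Quadratic formula (positive root): μ = [λ + √(λ² + 4×9.10222)]/2
Discriminant: 40.96 + 4×9.10222 = 77.3689, √77.3689 = 8.7960
μ ≥ (6.4 + 8.7960)/2 = 7.5980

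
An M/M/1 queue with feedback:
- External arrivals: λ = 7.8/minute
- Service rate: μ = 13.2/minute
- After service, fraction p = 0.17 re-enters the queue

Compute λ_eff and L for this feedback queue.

Effective arrival rate: λ_eff = λ/(1-p) = 7.8/(1-0.17) = 7.8/0.83 = 9.3976
ρ = λ_eff/μ = 9.3976/13.2 = 0.71194
L = ρ/(1-ρ) = 0.71194/(1-0.71194) = 2.4715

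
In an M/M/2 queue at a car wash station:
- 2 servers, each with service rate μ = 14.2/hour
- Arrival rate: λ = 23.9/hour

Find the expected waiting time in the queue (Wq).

Traffic intensity: ρ = λ/(cμ) = 23.9/(2×14.2) = 0.8415
Since ρ = 0.8415 < 1, system is stable.
Offered load a = λ/μ = cρ = 23.9/14.2 = 1.6831
P₀ = [ Σₙ₌₀^1 aⁿ/n! + a^2/(2!(1-ρ)) ]⁻¹
Σ = a^0/0! + a^1/1! = 1.0000 + 1.6831 = 2.6831
a^2/(2!(1-ρ)) = 2.8328/(2 × 0.15845) = 8.9391
P₀ = 1/(2.6831 + 8.9391) = 0.08604
Lq = P₀·a^2·ρ / (2!(1-ρ)²) = 0.0860421 × 2.83282 × 0.841549 / (2 × 0.0251066) = 4.0850
Wq = Lq/λ = 4.0850/23.9 = 0.1709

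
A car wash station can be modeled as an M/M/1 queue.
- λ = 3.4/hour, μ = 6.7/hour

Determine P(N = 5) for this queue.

ρ = λ/μ = 3.4/6.7 = 0.5075
P(n) = (1-ρ)ρⁿ
P(5) = (1-0.5075) × 0.5075^5
P(5) = 0.4925 × 0.03367
P(5) = 0.01658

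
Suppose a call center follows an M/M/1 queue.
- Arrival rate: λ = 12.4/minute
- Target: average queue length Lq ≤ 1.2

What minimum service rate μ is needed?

For M/M/1: Lq = λ²/(μ(μ-λ))
Need Lq ≤ 1.2, i.e. μ(μ-λ) ≥ λ²/1.2
μ² - 12.4μ - 153.76/1.2 ≥ 0  →  μ² - 12.4μ - 128.13333 ≥ 0
Quadratic formula (positive root): μ = [λ + √(λ² + 4×128.13333)]/2
Discriminant: 153.76 + 4×128.13333 = 666.2933, √666.2933 = 25.8127
μ ≥ (12.4 + 25.8127)/2 = 19.1063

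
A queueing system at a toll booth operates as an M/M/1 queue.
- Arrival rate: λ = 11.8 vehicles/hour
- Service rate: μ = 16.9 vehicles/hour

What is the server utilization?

Server utilization: ρ = λ/μ
ρ = 11.8/16.9 = 0.6982
The server is busy 69.82% of the time.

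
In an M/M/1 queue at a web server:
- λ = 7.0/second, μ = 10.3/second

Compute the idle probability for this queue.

ρ = λ/μ = 7.0/10.3 = 0.6796
P(0) = 1 - ρ = 1 - 0.6796 = 0.3204
The server is idle 32.04% of the time.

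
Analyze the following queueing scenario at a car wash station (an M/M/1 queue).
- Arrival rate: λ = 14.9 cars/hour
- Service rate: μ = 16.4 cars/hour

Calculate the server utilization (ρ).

Server utilization: ρ = λ/μ
ρ = 14.9/16.4 = 0.9085
The server is busy 90.85% of the time.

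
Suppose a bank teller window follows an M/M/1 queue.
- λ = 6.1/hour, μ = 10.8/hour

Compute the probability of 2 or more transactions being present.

ρ = λ/μ = 6.1/10.8 = 0.5648
P(N ≥ n) = ρⁿ
P(N ≥ 2) = 0.5648^2
P(N ≥ 2) = 0.3190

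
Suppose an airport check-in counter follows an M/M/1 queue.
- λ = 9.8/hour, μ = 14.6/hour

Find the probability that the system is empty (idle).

ρ = λ/μ = 9.8/14.6 = 0.6712
P(0) = 1 - ρ = 1 - 0.6712 = 0.3288
The server is idle 32.88% of the time.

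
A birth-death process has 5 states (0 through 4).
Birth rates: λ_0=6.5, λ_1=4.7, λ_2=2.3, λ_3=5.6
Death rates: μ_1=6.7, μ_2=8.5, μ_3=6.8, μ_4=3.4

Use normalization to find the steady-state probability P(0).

Ratios P(n)/P(0) = (λ₀···λₙ₋₁)/(μ₁···μₙ):
P(1)/P(0) = (6.5)/(6.7) = 0.97015
P(2)/P(0) = (6.5×4.7)/(6.7×8.5) = 0.53644
P(3)/P(0) = (6.5×4.7×2.3)/(6.7×8.5×6.8) = 0.18144
P(4)/P(0) = (6.5×4.7×2.3×5.6)/(6.7×8.5×6.8×3.4) = 0.29884

Normalization: ∑ P(n) = 1
P(0) × (1.0000 + 0.97015 + 0.53644 + 0.18144 + 0.29884) = 1
P(0) × 2.9869 = 1
P(0) = 1/2.9869 = 0.3348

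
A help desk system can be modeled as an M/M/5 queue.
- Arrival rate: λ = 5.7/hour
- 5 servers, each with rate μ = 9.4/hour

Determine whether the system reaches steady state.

Stability requires ρ = λ/(cμ) < 1
ρ = 5.7/(5 × 9.4) = 5.7/47.00 = 0.1213
Since 0.1213 < 1, the system is STABLE.
The servers are busy 12.13% of the time.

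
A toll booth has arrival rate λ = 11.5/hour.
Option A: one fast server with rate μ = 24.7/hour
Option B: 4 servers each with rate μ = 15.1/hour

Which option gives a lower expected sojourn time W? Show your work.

Option A: single server μ = 24.7 (M/M/1)
  ρ_A = 11.5/24.7 = 0.4656
  W_A = 1/(μ-λ) = 1/(24.7-11.5) = 1/13.20 = 0.07576

Option B: 4 servers μ = 15.1 (M/M/4)
  ρ_B = λ/(cμ) = 11.5/(4×15.1) = 0.1904
  Offered load a = λ/μ = cρ = 11.5/15.1 = 0.7616
  P₀ = [ Σₙ₌₀^3 aⁿ/n! + a^4/(4!(1-ρ)) ]⁻¹
  Σ = a^0/0! + a^1/1! + a^2/2! + a^3/3! = 1.0000 + 0.7616 + 0.2900 + 0.07362 = 2.1252
  a^4/(4!(1-ρ)) = 0.3364/(24 × 0.8096) = 0.01731
  P₀ = 1/(2.1252 + 0.01731) = 0.4667
  Lq = P₀·a^4·ρ / (4!(1-ρ)²) = 0.4667 × 0.3364 × 0.1904 / (24 × 0.6555) = 0.001900
  Wq_B = Lq/λ = 0.0019005/11.5 = 0.00016526
  W_B = Wq_B + 1/μ = 0.00016526 + 0.066225 = 0.06639

Since W_B = 0.06639 < W_A = 0.07576, Option B (multiple servers) has the shorter time in system.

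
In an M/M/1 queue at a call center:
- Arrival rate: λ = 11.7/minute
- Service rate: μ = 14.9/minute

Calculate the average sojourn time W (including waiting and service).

First, compute utilization: ρ = λ/μ = 11.7/14.9 = 0.7852
For M/M/1: W = 1/(μ-λ)
W = 1/(14.9-11.7) = 1/3.20
W = 0.3125 minutes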